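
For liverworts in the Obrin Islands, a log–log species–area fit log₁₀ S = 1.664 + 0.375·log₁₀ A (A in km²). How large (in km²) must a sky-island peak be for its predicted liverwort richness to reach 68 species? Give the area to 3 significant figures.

68 = 46.13 × A^0.375  ⇒  A^0.375 = 68/46.13 = 1.474
ln A = ln(1.474) / 0.375 = 0.3880 / 0.375 = 1.0347
A = e^1.0347 ≈ 2.814 km²

2.81 km²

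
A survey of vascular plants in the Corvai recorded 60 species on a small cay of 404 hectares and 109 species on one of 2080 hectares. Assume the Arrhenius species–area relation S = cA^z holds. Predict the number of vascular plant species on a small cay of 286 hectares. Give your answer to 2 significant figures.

53

z = ln(109/60) / ln(2080/404) = 0.5970 / 1.6387 = 0.3643
c = 60 / 404^0.3643 = 60 / 8.903 = 6.739
S₃ = 6.739 × 286^0.3643 = 6.739 × 7.85 ≈ 52.91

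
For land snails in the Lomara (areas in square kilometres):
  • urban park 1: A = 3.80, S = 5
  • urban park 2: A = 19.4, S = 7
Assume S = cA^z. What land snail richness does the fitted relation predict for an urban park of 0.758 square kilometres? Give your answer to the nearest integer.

z = ln(7/5) / ln(19.4/3.8) = 0.3365 / 1.6303 = 0.2064
c = 5 / 3.8^0.2064 = 5 / 1.317 = 3.796
S₃ = 3.796 × 0.758^0.2064 = 3.796 × 0.9444 ≈ 3.585

4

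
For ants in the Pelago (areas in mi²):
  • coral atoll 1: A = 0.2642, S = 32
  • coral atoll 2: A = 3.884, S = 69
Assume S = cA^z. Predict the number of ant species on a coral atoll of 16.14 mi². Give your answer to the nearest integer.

z = ln(69/32) / ln(3.884/0.2642) = 0.7684 / 2.6879 = 0.2859
c = 32 / 0.2642^0.2859 = 32 / 0.6835 = 46.82
S₃ = 46.82 × 16.14^0.2859 = 46.82 × 2.215 ≈ 103.7

104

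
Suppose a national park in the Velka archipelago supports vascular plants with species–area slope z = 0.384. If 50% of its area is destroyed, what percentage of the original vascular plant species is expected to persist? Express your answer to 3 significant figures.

S_new/S_old = (A_new/A_old)^z = 0.5^0.384
= exp(0.384 × ln 0.5) = exp(0.384 × -0.6931) = exp(-0.2662) ≈ 0.7663

76.6%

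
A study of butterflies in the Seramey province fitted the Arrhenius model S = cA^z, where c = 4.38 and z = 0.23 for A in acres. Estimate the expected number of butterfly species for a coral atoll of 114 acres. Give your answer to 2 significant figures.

13

S = 4.38 × 114^0.23
ln S = ln 4.38 + 0.23 × ln 114 = 1.4770 + 0.23 × 4.7362 = 2.5664
S = e^2.5664 ≈ 13.02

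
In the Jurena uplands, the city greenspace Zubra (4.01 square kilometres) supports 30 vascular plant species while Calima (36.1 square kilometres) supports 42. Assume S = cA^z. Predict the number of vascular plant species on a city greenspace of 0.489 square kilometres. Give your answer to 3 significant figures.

21.7

z = ln(42/30) / ln(36.1/4.01) = 0.3365 / 2.1975 = 0.1531
c = 30 / 4.01^0.1531 = 30 / 1.237 = 24.25
S₃ = 24.25 × 0.489^0.1531 = 24.25 × 0.8962 ≈ 21.74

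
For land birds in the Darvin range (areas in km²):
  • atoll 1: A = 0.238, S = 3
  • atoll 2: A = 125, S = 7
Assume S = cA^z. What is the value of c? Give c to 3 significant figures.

z = ln(S₂/S₁) / ln(A₂/A₁) = ln(7/3) / ln(125/0.238) = 0.8473 / 6.2638 = 0.1353
c = S₁ / A₁^z = 3 / 0.238^0.1353 = 3 / 0.8235 = 3.643

3.64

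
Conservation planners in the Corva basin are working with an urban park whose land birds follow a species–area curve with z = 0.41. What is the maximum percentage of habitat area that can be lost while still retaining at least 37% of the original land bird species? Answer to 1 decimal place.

91.2%

Need (A_new/A_old)^0.41 = 0.37, so A_new/A_old = 0.37^(1/0.41) = 0.37^2.439
ln(A_new/A_old) = ln 0.37 / 0.41 = -0.9943 / 0.41 = -2.4250
A_new/A_old = e^-2.4250 ≈ 0.08848
Fraction that can be lost = 1 − 0.08848 = 0.9115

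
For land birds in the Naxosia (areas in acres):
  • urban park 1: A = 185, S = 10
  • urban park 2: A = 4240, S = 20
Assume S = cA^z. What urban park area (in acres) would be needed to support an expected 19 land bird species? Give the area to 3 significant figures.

3360 acres

z = ln(20/10) / ln(4240/185) = 0.6931 / 3.1320 = 0.2213
c = 10 / 185^0.2213 = 10 / 3.175 = 3.15
A = (19/3.15)^(1/0.2213) ⇒ ln A = ln(6.033)/0.2213 = 8.1206
A = e^8.1206 ≈ 3363 acres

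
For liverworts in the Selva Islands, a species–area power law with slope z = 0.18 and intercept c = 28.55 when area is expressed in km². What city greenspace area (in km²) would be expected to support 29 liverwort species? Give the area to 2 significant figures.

29 = 28.55 × A^0.18  ⇒  A^0.18 = 29/28.55 = 1.016
ln A = ln(1.016) / 0.18 = 0.0156 / 0.18 = 0.0869
A = e^0.0869 ≈ 1.091 km²

1.1 km²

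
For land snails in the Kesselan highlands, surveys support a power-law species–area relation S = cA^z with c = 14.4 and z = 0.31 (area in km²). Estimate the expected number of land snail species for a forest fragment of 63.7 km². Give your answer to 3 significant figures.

S = 14.4 × 63.7^0.31 = 14.4 × 3.625 ≈ 52.2

52.2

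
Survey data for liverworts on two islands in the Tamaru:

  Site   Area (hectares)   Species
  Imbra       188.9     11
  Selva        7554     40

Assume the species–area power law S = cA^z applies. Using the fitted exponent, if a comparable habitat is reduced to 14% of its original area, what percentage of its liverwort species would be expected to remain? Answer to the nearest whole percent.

z = ln(40/11) / ln(7554/188.9) = 1.2910 / 3.6886 = 0.3500
S_new/S_old = (A_new/A_old)^z = 0.14^0.3500 = exp(0.3500 × -1.9661) = 0.5025

50%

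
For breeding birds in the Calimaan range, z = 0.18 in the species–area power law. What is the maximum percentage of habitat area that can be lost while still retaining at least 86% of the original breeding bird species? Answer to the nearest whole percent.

57%

Need (A_new/A_old)^0.18 = 0.86, so A_new/A_old = 0.86^(1/0.18) = 0.86^5.556
ln(A_new/A_old) = ln 0.86 / 0.18 = -0.1508 / 0.18 = -0.8379
A_new/A_old = e^-0.8379 ≈ 0.4326
Fraction that can be lost = 1 − 0.4326 = 0.5674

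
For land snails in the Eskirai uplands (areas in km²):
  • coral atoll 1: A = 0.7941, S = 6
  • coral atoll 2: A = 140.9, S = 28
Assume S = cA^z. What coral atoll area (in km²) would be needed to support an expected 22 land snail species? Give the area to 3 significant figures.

z = ln(28/6) / ln(140.9/0.7941) = 1.5404 / 5.1786 = 0.2975
c = 6 / 0.7941^0.2975 = 6 / 0.9337 = 6.426
A = (22/6.426)^(1/0.2975) ⇒ ln A = ln(3.424)/0.2975 = 4.1373
A = e^4.1373 ≈ 62.63 km²

62.6 km²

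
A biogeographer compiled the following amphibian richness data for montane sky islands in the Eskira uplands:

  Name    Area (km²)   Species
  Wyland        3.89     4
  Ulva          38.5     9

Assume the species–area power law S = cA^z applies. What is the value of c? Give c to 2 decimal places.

2.47

z = ln(S₂/S₁) / ln(A₂/A₁) = ln(9/4) / ln(38.5/3.89) = 0.8109 / 2.2922 = 0.3538
c = S₁ / A₁^z = 4 / 3.89^0.3538 = 4 / 1.617 = 2.474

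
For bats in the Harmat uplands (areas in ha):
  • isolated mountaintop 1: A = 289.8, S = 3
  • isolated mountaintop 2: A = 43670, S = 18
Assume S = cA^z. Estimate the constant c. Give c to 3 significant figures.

0.396

z = ln(S₂/S₁) / ln(A₂/A₁) = ln(18/3) / ln(43670/289.8) = 1.7918 / 5.0152 = 0.3573
c = S₁ / A₁^z = 3 / 289.8^0.3573 = 3 / 7.579 = 0.3958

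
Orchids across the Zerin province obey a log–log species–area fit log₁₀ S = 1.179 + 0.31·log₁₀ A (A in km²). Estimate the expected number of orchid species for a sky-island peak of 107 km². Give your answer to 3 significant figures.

S = 15.1 × 107^0.31 = 15.1 × 4.257 ≈ 64.28

64.3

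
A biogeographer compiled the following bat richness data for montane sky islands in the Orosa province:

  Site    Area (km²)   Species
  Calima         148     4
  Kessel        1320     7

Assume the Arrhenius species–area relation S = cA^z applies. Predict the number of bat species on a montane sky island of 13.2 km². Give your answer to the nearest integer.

2

z = ln(7/4) / ln(1320/148) = 0.5596 / 2.1882 = 0.2557
c = 4 / 148^0.2557 = 4 / 3.59 = 1.114
S₃ = 1.114 × 13.2^0.2557 = 1.114 × 1.935 ≈ 2.156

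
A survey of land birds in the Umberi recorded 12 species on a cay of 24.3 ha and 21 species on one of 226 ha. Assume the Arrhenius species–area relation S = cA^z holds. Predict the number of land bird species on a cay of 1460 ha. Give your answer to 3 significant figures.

33.5

z = ln(21/12) / ln(226/24.3) = 0.5596 / 2.2301 = 0.2509
c = 12 / 24.3^0.2509 = 12 / 2.227 = 5.389
S₃ = 5.389 × 1460^0.2509 = 5.389 × 6.224 ≈ 33.54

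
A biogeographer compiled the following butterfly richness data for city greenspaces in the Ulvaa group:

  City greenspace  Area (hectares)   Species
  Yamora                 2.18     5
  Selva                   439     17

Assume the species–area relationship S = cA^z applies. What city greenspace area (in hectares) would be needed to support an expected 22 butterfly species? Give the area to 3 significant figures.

1340 hectares

z = ln(17/5) / ln(439/2.18) = 1.2238 / 5.3052 = 0.2307
c = 5 / 2.18^0.2307 = 5 / 1.197 = 4.177
A = (22/4.177)^(1/0.2307) ⇒ ln A = ln(5.267)/0.2307 = 7.2022
A = e^7.2022 ≈ 1342 hectares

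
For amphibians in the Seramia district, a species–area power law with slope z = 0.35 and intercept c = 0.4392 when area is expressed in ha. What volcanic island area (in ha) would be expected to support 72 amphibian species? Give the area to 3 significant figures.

2130000 ha

72 = 0.4392 × A^0.35  ⇒  A^0.35 = 72/0.4392 = 163.9
ln A = ln(163.9) / 0.35 = 5.0995 / 0.35 = 14.5699
A = e^14.5699 ≈ 2126322 ha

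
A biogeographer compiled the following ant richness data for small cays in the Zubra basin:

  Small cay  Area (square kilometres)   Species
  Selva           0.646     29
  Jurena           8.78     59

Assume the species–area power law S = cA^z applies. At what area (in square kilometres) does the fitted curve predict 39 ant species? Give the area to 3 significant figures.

z = ln(59/29) / ln(8.78/0.646) = 0.7102 / 2.6094 = 0.2722
c = 29 / 0.646^0.2722 = 29 / 0.8879 = 32.66
A = (39/32.66)^(1/0.2722) ⇒ ln A = ln(1.194)/0.2722 = 0.6515
A = e^0.6515 ≈ 1.918 square kilometres

1.92 square kilometres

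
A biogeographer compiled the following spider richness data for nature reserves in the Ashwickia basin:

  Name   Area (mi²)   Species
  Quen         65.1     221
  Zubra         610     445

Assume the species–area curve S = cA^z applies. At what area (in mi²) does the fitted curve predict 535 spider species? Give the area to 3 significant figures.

1100 mi²

z = ln(445/221) / ln(610/65.1) = 0.6999 / 2.2375 = 0.3128
c = 221 / 65.1^0.3128 = 221 / 3.692 = 59.85
A = (535/59.85)^(1/0.3128) ⇒ ln A = ln(8.938)/0.3128 = 7.0023
A = e^7.0023 ≈ 1099 mi²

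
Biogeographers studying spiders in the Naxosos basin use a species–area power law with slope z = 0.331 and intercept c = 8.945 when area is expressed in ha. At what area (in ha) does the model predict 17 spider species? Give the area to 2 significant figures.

17 = 8.945 × A^0.331  ⇒  A^0.331 = 17/8.945 = 1.901
ln A = ln(1.901) / 0.331 = 0.6421 / 0.331 = 1.9399
A = e^1.9399 ≈ 6.958 ha

7.0 ha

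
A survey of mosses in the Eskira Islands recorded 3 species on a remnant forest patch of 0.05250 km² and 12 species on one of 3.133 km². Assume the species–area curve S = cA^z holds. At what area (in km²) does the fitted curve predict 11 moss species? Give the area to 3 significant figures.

2.42 km²

z = ln(12/3) / ln(3.133/0.0525) = 1.3863 / 4.0889 = 0.3390
c = 3 / 0.0525^0.3390 = 3 / 0.3682 = 8.148
A = (11/8.148)^(1/0.3390) ⇒ ln A = ln(1.35)/0.3390 = 0.8853
A = e^0.8853 ≈ 2.424 km²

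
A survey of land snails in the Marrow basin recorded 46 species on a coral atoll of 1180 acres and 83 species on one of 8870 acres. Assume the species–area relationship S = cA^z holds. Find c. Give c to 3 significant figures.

5.81

z = ln(S₂/S₁) / ln(A₂/A₁) = ln(83/46) / ln(8870/1180) = 0.5902 / 2.0172 = 0.2926
c = S₁ / A₁^z = 46 / 1180^0.2926 = 46 / 7.921 = 5.807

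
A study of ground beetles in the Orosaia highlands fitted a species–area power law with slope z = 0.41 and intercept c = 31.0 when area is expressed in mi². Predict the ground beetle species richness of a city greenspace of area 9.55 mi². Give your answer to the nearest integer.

78 species

S = 31 × 9.55^0.41
ln S = ln 31 + 0.41 × ln 9.55 = 3.4340 + 0.41 × 2.2565 = 4.3592
S = e^4.3592 ≈ 78.19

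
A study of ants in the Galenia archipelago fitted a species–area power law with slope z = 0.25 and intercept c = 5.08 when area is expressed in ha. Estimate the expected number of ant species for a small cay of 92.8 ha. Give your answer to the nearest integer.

S = 5.08 × 92.8^0.25
ln S = ln 5.08 + 0.25 × ln 92.8 = 1.6253 + 0.25 × 4.5304 = 2.7579
S = e^2.7579 ≈ 15.77

16 species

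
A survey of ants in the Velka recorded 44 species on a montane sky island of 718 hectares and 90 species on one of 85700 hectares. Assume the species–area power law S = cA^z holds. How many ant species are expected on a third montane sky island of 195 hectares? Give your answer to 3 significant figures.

36.2

z = ln(90/44) / ln(85700/718) = 0.7156 / 4.7821 = 0.1496
c = 44 / 718^0.1496 = 44 / 2.675 = 16.45
S₃ = 16.45 × 195^0.1496 = 16.45 × 2.201 ≈ 36.2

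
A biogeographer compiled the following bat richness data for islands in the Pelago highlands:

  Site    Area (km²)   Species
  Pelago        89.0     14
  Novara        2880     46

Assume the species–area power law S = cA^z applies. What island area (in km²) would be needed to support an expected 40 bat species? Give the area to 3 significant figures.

1910 km²

z = ln(46/14) / ln(2880/89) = 1.1896 / 3.4769 = 0.3421
c = 14 / 89^0.3421 = 14 / 4.645 = 3.014
A = (40/3.014)^(1/0.3421) ⇒ ln A = ln(13.27)/0.3421 = 7.5571
A = e^7.5571 ≈ 1914 km²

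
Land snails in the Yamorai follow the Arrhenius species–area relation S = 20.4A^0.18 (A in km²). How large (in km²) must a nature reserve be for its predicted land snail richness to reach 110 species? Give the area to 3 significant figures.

110 = 20.4 × A^0.18  ⇒  A^0.18 = 110/20.4 = 5.392
ln A = ln(5.392) / 0.18 = 1.6849 / 0.18 = 9.3608
A = e^9.3608 ≈ 11624 km²

11600 km²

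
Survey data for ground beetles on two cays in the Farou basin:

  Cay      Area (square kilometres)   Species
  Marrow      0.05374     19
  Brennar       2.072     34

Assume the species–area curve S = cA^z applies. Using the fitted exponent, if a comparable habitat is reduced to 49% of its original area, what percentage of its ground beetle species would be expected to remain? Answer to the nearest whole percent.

89%

z = ln(34/19) / ln(2.072/0.05374) = 0.5819 / 3.6521 = 0.1593
S_new/S_old = (A_new/A_old)^z = 0.49^0.1593 = exp(0.1593 × -0.7133) = 0.8926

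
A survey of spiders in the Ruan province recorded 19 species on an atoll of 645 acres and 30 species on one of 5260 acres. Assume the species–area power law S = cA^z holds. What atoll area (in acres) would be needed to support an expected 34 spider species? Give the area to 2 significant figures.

9300 acres

z = ln(30/19) / ln(5260/645) = 0.4568 / 2.0986 = 0.2176
c = 19 / 645^0.2176 = 19 / 4.088 = 4.648
A = (34/4.648)^(1/0.2176) ⇒ ln A = ln(7.315)/0.2176 = 9.1430
A = e^9.1430 ≈ 9348 acres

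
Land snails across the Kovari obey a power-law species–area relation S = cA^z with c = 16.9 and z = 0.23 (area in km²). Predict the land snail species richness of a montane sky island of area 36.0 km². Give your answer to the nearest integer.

S = 16.9 × 36^0.23 = 16.9 × 2.28 ≈ 38.53

39 species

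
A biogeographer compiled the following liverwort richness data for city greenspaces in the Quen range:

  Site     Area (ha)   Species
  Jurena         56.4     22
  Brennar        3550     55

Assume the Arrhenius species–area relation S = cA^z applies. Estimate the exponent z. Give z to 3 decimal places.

Taking logs: ln S = ln c + z ln A, so z = (ln S₂ − ln S₁)/(ln A₂ − ln A₁).
z = ln(55/22) / ln(3550/56.4) = ln(2.5) / ln(62.94) = 0.9163 / 4.1422 = 0.2212

0.221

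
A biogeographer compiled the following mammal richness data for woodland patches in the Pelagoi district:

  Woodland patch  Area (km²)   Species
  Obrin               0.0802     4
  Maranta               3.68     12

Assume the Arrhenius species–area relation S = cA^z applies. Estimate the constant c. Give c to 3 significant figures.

8.25

z = ln(S₂/S₁) / ln(A₂/A₁) = ln(12/4) / ln(3.68/0.0802) = 1.0986 / 3.8261 = 0.2871
c = S₁ / A₁^z = 4 / 0.0802^0.2871 = 4 / 0.4846 = 8.255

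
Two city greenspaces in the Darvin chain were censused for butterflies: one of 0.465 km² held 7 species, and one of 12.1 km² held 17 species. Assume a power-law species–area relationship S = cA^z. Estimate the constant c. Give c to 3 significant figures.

z = ln(S₂/S₁) / ln(A₂/A₁) = ln(17/7) / ln(12.1/0.465) = 0.8873 / 3.2589 = 0.2723
c = S₁ / A₁^z = 7 / 0.465^0.2723 = 7 / 0.8118 = 8.623

8.62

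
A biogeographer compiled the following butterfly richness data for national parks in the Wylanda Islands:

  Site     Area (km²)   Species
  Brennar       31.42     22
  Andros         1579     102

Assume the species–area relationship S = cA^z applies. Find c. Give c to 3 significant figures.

z = ln(S₂/S₁) / ln(A₂/A₁) = ln(102/22) / ln(1579/31.42) = 1.5339 / 3.9171 = 0.3916
c = S₁ / A₁^z = 22 / 31.42^0.3916 = 22 / 3.857 = 5.703

5.70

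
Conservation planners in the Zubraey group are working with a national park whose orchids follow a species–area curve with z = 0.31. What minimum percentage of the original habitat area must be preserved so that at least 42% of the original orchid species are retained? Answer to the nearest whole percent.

6%

Need (A_new/A_old)^0.31 = 0.42, so A_new/A_old = 0.42^(1/0.31) = 0.42^3.226
ln(A_new/A_old) = ln 0.42 / 0.31 = -0.8675 / 0.31 = -2.7984
A_new/A_old = e^-2.7984 ≈ 0.06091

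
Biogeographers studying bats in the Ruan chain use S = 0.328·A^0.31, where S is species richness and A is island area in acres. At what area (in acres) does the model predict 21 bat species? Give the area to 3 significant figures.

671000 acres

21 = 0.328 × A^0.31  ⇒  A^0.31 = 21/0.328 = 64.02
ln A = ln(64.02) / 0.31 = 4.1593 / 0.31 = 13.4170
A = e^13.4170 ≈ 671306 acres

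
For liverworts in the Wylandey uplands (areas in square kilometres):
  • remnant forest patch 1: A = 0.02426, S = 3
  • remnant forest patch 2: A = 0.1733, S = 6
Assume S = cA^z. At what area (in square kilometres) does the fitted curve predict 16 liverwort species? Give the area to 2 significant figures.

z = ln(6/3) / ln(0.1733/0.02426) = 0.6931 / 1.9662 = 0.3525
c = 3 / 0.02426^0.3525 = 3 / 0.2695 = 11.13
A = (16/11.13)^(1/0.3525) ⇒ ln A = ln(1.438)/0.3525 = 1.0295
A = e^1.0295 ≈ 2.8 square kilometres

2.8 square kilometres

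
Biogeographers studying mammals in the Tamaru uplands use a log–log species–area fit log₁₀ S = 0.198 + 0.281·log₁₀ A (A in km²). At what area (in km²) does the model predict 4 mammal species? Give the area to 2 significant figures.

27 km²

4 = 1.578 × A^0.281  ⇒  A^0.281 = 4/1.578 = 2.535
ln A = ln(2.535) / 0.281 = 0.9304 / 0.281 = 3.3110
A = e^3.3110 ≈ 27.41 km²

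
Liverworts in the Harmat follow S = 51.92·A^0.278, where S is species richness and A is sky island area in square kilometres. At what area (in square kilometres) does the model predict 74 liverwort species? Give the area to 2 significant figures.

3.6 square kilometres

74 = 51.92 × A^0.278  ⇒  A^0.278 = 74/51.92 = 1.425
ln A = ln(1.425) / 0.278 = 0.3544 / 0.278 = 1.2747
A = e^1.2747 ≈ 3.578 square kilometres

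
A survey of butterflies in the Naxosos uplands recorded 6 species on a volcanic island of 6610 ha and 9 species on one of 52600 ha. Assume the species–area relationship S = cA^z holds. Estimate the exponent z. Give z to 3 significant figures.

Taking logs: ln S = ln c + z ln A, so z = (ln S₂ − ln S₁)/(ln A₂ − ln A₁).
z = ln(9/6) / ln(52600/6610) = ln(1.5) / ln(7.958) = 0.4055 / 2.0741 = 0.1955

0.195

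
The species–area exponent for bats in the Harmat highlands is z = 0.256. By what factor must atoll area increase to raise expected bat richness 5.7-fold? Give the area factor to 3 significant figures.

897

(A₂/A₁)^0.256 = 5.7, so A₂/A₁ = 5.7^(1/0.256) = 5.7^3.906
ln(A₂/A₁) = ln 5.7 / 0.256 = 1.7405 / 0.256 = 6.7987
A₂/A₁ = e^6.7987 ≈ 896.7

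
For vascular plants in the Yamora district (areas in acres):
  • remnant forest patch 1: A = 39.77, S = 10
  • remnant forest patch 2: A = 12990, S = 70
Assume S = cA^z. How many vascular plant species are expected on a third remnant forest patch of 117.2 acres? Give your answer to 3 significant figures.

14.4

z = ln(70/10) / ln(12990/39.77) = 1.9459 / 5.7888 = 0.3361
c = 10 / 39.77^0.3361 = 10 / 3.449 = 2.899
S₃ = 2.899 × 117.2^0.3361 = 2.899 × 4.96 ≈ 14.38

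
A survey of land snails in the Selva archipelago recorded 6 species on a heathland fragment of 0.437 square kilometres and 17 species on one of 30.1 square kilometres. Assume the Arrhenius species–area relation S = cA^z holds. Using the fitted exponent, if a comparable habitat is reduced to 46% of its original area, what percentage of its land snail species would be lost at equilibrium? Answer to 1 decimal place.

17.4%

z = ln(17/6) / ln(30.1/0.437) = 1.0415 / 4.2323 = 0.2461
S_new/S_old = (A_new/A_old)^z = 0.46^0.2461 = exp(0.2461 × -0.7765) = 0.8261
Fraction lost = 1 − 0.8261 = 0.1739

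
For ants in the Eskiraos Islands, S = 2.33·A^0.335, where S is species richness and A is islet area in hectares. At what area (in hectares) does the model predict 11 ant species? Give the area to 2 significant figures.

100 hectares

11 = 2.33 × A^0.335  ⇒  A^0.335 = 11/2.33 = 4.721
ln A = ln(4.721) / 0.335 = 1.5520 / 0.335 = 4.6329
A = e^4.6329 ≈ 102.8 hectares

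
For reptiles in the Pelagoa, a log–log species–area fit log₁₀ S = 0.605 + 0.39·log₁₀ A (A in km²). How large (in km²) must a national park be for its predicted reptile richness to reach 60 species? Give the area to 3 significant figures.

1020 km²

60 = 4.027 × A^0.39  ⇒  A^0.39 = 60/4.027 = 14.9
ln A = ln(14.9) / 0.39 = 2.7013 / 0.39 = 6.9264
A = e^6.9264 ≈ 1019 km²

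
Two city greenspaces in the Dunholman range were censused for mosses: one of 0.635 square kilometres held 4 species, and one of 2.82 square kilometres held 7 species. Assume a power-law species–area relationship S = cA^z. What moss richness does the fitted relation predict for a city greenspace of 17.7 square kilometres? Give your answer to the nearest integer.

z = ln(7/4) / ln(2.82/0.635) = 0.5596 / 1.4909 = 0.3754
c = 4 / 0.635^0.3754 = 4 / 0.8433 = 4.743
S₃ = 4.743 × 17.7^0.3754 = 4.743 × 2.941 ≈ 13.95

14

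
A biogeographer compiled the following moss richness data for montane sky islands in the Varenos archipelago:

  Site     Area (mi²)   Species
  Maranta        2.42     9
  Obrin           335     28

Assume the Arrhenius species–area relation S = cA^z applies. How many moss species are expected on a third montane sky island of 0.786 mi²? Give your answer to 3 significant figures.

z = ln(28/9) / ln(335/2.42) = 1.1350 / 4.9304 = 0.2302
c = 9 / 2.42^0.2302 = 9 / 1.226 = 7.343
S₃ = 7.343 × 0.786^0.2302 = 7.343 × 0.9461 ≈ 6.947

6.95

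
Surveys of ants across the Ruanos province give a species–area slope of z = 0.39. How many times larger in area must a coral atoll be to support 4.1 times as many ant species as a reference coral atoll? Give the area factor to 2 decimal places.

37.26

(A₂/A₁)^0.39 = 4.1, so A₂/A₁ = 4.1^(1/0.39) = 4.1^2.564
ln(A₂/A₁) = ln 4.1 / 0.39 = 1.4110 / 0.39 = 3.6179
A₂/A₁ = e^3.6179 ≈ 37.26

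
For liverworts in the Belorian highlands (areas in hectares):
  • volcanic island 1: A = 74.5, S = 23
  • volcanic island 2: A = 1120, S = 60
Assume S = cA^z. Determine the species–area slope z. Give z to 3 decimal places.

Taking logs: ln S = ln c + z ln A, so z = (ln S₂ − ln S₁)/(ln A₂ − ln A₁).
z = ln(60/23) / ln(1120/74.5) = ln(2.609) / ln(15.03) = 0.9589 / 2.7103 = 0.3538

0.354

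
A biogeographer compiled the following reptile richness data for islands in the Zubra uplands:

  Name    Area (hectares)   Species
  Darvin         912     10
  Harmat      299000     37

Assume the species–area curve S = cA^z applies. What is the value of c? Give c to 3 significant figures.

2.15

z = ln(S₂/S₁) / ln(A₂/A₁) = ln(37/10) / ln(299000/912) = 1.3083 / 5.7926 = 0.2259
c = S₁ / A₁^z = 10 / 912^0.2259 = 10 / 4.662 = 2.145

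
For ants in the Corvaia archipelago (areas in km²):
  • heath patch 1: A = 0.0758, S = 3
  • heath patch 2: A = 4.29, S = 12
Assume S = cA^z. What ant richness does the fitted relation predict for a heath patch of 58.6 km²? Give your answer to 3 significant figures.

29.5

z = ln(12/3) / ln(4.29/0.0758) = 1.3863 / 4.0359 = 0.3435
c = 3 / 0.0758^0.3435 = 3 / 0.4123 = 7.277
S₃ = 7.277 × 58.6^0.3435 = 7.277 × 4.048 ≈ 29.46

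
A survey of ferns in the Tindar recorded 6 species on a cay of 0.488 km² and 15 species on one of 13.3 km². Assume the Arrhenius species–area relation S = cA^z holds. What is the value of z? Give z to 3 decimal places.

0.277

Taking logs: ln S = ln c + z ln A, so z = (ln S₂ − ln S₁)/(ln A₂ − ln A₁).
z = ln(15/6) / ln(13.3/0.488) = ln(2.5) / ln(27.25) = 0.9163 / 3.3052 = 0.2772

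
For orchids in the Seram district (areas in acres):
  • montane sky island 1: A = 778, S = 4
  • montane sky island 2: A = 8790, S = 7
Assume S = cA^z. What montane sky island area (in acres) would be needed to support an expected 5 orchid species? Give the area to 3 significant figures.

z = ln(7/4) / ln(8790/778) = 0.5596 / 2.4246 = 0.2308
c = 4 / 778^0.2308 = 4 / 4.648 = 0.8606
A = (5/0.8606)^(1/0.2308) ⇒ ln A = ln(5.81)/0.2308 = 7.6235
A = e^7.6235 ≈ 2046 acres

2050 acres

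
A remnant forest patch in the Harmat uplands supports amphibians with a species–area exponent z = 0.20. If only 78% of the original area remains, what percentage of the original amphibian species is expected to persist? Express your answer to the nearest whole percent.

S_new/S_old = (A_new/A_old)^z = 0.78^0.2
= exp(0.2 × ln 0.78) = exp(0.2 × -0.2485) = exp(-0.0497) ≈ 0.9515

95%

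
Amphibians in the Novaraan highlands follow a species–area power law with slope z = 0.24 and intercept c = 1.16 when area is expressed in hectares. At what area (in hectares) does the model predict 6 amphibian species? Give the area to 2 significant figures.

6 = 1.16 × A^0.24  ⇒  A^0.24 = 6/1.16 = 5.172
ln A = ln(5.172) / 0.24 = 1.6433 / 0.24 = 6.8472
A = e^6.8472 ≈ 941.3 hectares

940 hectares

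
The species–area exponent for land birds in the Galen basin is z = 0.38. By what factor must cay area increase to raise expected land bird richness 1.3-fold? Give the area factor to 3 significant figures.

(A₂/A₁)^0.38 = 1.3, so A₂/A₁ = 1.3^(1/0.38) = 1.3^2.632
ln(A₂/A₁) = ln 1.3 / 0.38 = 0.2624 / 0.38 = 0.6904
A₂/A₁ = e^0.6904 ≈ 1.995

1.99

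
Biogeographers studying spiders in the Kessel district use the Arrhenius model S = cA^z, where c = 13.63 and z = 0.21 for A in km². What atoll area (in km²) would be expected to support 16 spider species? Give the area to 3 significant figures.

2.15 km²

16 = 13.63 × A^0.21  ⇒  A^0.21 = 16/13.63 = 1.174
ln A = ln(1.174) / 0.21 = 0.1603 / 0.21 = 0.7634
A = e^0.7634 ≈ 2.146 km²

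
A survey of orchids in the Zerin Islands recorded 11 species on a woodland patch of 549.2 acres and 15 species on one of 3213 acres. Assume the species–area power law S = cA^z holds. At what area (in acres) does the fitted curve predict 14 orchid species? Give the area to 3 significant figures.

z = ln(15/11) / ln(3213/549.2) = 0.3102 / 1.7665 = 0.1756
c = 11 / 549.2^0.1756 = 11 / 3.027 = 3.634
A = (14/3.634)^(1/0.1756) ⇒ ln A = ln(3.853)/0.1756 = 7.6820
A = e^7.6820 ≈ 2169 acres

2170 acres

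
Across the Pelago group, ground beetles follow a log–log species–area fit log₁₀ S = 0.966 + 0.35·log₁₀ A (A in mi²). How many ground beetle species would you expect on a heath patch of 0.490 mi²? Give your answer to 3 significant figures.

7.20

S = 9.247 × 0.49^0.35
ln S = ln 9.247 + 0.35 × ln 0.49 = 2.2243 + 0.35 × -0.7133 = 1.9746
S = e^1.9746 ≈ 7.204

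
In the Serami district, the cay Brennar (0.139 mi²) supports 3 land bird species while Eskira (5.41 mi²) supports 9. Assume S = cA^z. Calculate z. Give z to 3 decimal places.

0.300

Taking logs: ln S = ln c + z ln A, so z = (ln S₂ − ln S₁)/(ln A₂ − ln A₁).
z = ln(9/3) / ln(5.41/0.139) = ln(3) / ln(38.92) = 1.0986 / 3.6615 = 0.3000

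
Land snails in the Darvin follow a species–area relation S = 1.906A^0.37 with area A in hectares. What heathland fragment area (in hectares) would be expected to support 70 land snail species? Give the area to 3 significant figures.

70 = 1.906 × A^0.37  ⇒  A^0.37 = 70/1.906 = 36.73
ln A = ln(36.73) / 0.37 = 3.6035 / 0.37 = 9.7392
A = e^9.7392 ≈ 16969 hectares

17000 hectares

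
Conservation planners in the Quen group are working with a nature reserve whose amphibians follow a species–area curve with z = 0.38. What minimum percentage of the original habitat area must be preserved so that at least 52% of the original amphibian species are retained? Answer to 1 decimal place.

17.9%

Need (A_new/A_old)^0.38 = 0.52, so A_new/A_old = 0.52^(1/0.38) = 0.52^2.632
ln(A_new/A_old) = ln 0.52 / 0.38 = -0.6539 / 0.38 = -1.7209
A_new/A_old = e^-1.7209 ≈ 0.1789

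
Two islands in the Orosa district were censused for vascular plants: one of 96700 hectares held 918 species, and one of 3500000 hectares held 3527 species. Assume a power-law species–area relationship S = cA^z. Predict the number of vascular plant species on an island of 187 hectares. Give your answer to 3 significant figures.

88.1

z = ln(3527/918) / ln(3500000/96700) = 1.3460 / 3.5889 = 0.3750
c = 918 / 96700^0.3750 = 918 / 74.09 = 12.39
S₃ = 12.39 × 187^0.3750 = 12.39 × 7.113 ≈ 88.13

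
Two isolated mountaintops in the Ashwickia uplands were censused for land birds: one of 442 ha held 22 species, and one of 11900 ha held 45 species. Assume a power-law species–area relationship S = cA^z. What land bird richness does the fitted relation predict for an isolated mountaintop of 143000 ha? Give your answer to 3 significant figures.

z = ln(45/22) / ln(11900/442) = 0.7156 / 3.2930 = 0.2173
c = 22 / 442^0.2173 = 22 / 3.757 = 5.855
S₃ = 5.855 × 143000^0.2173 = 5.855 × 13.19 ≈ 77.24

77.2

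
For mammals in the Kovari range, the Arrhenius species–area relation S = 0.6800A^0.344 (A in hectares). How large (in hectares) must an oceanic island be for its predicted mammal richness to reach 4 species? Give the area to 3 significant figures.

173 hectares

4 = 0.68 × A^0.344  ⇒  A^0.344 = 4/0.68 = 5.882
ln A = ln(5.882) / 0.344 = 1.7720 / 0.344 = 5.1510
A = e^5.1510 ≈ 172.6 hectares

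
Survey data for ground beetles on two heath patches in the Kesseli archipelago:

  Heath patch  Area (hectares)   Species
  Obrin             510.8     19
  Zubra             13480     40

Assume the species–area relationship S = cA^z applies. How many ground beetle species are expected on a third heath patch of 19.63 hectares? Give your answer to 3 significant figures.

9.05

z = ln(40/19) / ln(13480/510.8) = 0.7444 / 3.2730 = 0.2275
c = 19 / 510.8^0.2275 = 19 / 4.13 = 4.6
S₃ = 4.6 × 19.63^0.2275 = 4.6 × 1.968 ≈ 9.054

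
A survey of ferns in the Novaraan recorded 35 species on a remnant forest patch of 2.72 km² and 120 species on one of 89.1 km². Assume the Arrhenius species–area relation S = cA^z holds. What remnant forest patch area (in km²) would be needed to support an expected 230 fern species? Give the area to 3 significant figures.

z = ln(120/35) / ln(89.1/2.72) = 1.2321 / 3.4891 = 0.3531
c = 35 / 2.72^0.3531 = 35 / 1.424 = 24.58
A = (230/24.58)^(1/0.3531) ⇒ ln A = ln(9.357)/0.3531 = 6.3321
A = e^6.3321 ≈ 562.3 km²

562 km²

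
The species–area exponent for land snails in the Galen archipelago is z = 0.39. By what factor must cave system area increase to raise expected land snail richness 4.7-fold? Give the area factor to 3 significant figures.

52.9

(A₂/A₁)^0.39 = 4.7, so A₂/A₁ = 4.7^(1/0.39) = 4.7^2.564
ln(A₂/A₁) = ln 4.7 / 0.39 = 1.5476 / 0.39 = 3.9681
A₂/A₁ = e^3.9681 ≈ 52.88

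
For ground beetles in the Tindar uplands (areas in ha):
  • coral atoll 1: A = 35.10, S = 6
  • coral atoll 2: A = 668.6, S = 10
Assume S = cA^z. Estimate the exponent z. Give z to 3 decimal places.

Taking logs: ln S = ln c + z ln A, so z = (ln S₂ − ln S₁)/(ln A₂ − ln A₁).
z = ln(10/6) / ln(668.6/35.1) = ln(1.667) / ln(19.05) = 0.5108 / 2.9470 = 0.1733

0.173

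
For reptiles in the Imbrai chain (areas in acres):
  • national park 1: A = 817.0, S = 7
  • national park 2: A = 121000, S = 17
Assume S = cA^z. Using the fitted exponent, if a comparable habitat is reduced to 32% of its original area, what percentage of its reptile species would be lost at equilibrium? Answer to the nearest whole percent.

18%

z = ln(17/7) / ln(121000/817) = 0.8873 / 4.9979 = 0.1775
S_new/S_old = (A_new/A_old)^z = 0.32^0.1775 = exp(0.1775 × -1.1394) = 0.8169
Fraction lost = 1 − 0.8169 = 0.1831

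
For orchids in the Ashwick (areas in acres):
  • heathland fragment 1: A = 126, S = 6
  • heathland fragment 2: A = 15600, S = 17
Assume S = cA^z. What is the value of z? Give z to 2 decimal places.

0.22

Taking logs: ln S = ln c + z ln A, so z = (ln S₂ − ln S₁)/(ln A₂ − ln A₁).
z = ln(17/6) / ln(15600/126) = ln(2.833) / ln(123.8) = 1.0415 / 4.8187 = 0.2161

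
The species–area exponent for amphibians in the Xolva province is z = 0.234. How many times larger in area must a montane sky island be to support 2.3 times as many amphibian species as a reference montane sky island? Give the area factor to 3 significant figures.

(A₂/A₁)^0.234 = 2.3, so A₂/A₁ = 2.3^(1/0.234) = 2.3^4.274
ln(A₂/A₁) = ln 2.3 / 0.234 = 0.8329 / 0.234 = 3.5594
A₂/A₁ = e^3.5594 ≈ 35.14

35.1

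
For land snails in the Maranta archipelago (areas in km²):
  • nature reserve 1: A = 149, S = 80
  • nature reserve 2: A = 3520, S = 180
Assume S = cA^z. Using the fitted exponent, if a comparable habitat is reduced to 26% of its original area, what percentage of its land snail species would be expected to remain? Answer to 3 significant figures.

70.8%

z = ln(180/80) / ln(3520/149) = 0.8109 / 3.1623 = 0.2564
S_new/S_old = (A_new/A_old)^z = 0.26^0.2564 = exp(0.2564 × -1.3471) = 0.7079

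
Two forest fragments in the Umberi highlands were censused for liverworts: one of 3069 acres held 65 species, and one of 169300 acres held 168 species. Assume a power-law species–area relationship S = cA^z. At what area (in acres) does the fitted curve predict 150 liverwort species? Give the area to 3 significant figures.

105000 acres

z = ln(168/65) / ln(169300/3069) = 0.9496 / 4.0103 = 0.2368
c = 65 / 3069^0.2368 = 65 / 6.694 = 9.711
A = (150/9.711)^(1/0.2368) ⇒ ln A = ln(15.45)/0.2368 = 11.5608
A = e^11.5608 ≈ 104905 acres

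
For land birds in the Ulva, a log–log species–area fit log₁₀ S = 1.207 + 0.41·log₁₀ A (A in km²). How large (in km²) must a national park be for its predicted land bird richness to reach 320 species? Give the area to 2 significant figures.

320 = 16.11 × A^0.41  ⇒  A^0.41 = 320/16.11 = 19.87
ln A = ln(19.87) / 0.41 = 2.9891 / 0.41 = 7.2905
A = e^7.2905 ≈ 1466 km²

1500 km²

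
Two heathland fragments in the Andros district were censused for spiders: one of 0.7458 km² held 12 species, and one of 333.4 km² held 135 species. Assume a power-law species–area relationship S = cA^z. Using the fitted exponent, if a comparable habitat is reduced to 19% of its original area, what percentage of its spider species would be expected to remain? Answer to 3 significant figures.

51.8%

z = ln(135/12) / ln(333.4/0.7458) = 2.4204 / 6.1026 = 0.3966
S_new/S_old = (A_new/A_old)^z = 0.19^0.3966 = exp(0.3966 × -1.6607) = 0.5175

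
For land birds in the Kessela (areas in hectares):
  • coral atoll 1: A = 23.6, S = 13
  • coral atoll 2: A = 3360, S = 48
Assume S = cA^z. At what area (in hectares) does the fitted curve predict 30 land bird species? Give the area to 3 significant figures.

564 hectares

z = ln(48/13) / ln(3360/23.6) = 1.3063 / 4.9584 = 0.2634
c = 13 / 23.6^0.2634 = 13 / 2.3 = 5.653
A = (30/5.653)^(1/0.2634) ⇒ ln A = ln(5.307)/0.2634 = 6.3356
A = e^6.3356 ≈ 564.3 hectares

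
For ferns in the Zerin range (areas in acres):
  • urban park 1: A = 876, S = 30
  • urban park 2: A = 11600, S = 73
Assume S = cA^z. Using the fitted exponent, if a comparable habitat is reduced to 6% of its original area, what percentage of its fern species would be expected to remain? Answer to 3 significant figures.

38.0%

z = ln(73/30) / ln(11600/876) = 0.8893 / 2.5834 = 0.3442
S_new/S_old = (A_new/A_old)^z = 0.06^0.3442 = exp(0.3442 × -2.8134) = 0.3797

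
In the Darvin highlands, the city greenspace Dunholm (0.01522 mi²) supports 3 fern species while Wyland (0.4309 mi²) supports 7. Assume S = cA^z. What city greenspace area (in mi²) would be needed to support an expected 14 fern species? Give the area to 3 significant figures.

6.64 mi²

z = ln(7/3) / ln(0.4309/0.01522) = 0.8473 / 3.3433 = 0.2534
c = 3 / 0.01522^0.2534 = 3 / 0.3462 = 8.665
A = (14/8.665)^(1/0.2534) ⇒ ln A = ln(1.616)/0.2534 = 1.8931
A = e^1.8931 ≈ 6.64 mi²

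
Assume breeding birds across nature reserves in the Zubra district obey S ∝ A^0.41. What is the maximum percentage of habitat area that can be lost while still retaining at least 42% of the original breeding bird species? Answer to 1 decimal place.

Need (A_new/A_old)^0.41 = 0.42, so A_new/A_old = 0.42^(1/0.41) = 0.42^2.439
ln(A_new/A_old) = ln 0.42 / 0.41 = -0.8675 / 0.41 = -2.1159
A_new/A_old = e^-2.1159 ≈ 0.1205
Fraction that can be lost = 1 − 0.1205 = 0.8795

87.9%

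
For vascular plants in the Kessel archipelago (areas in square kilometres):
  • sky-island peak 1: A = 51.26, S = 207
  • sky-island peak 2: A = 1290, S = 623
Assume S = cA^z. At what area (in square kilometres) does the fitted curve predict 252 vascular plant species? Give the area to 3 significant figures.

z = ln(623/207) / ln(1290/51.26) = 1.1018 / 3.2255 = 0.3416
c = 207 / 51.26^0.3416 = 207 / 3.838 = 53.94
A = (252/53.94)^(1/0.3416) ⇒ ln A = ln(4.672)/0.3416 = 4.5128
A = e^4.5128 ≈ 91.17 square kilometres

91.2 square kilometres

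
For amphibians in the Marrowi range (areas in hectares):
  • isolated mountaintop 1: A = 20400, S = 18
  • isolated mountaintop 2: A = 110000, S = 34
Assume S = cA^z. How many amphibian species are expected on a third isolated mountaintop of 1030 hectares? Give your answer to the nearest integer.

z = ln(34/18) / ln(110000/20400) = 0.6360 / 1.6849 = 0.3775
c = 18 / 20400^0.3775 = 18 / 42.33 = 0.4252
S₃ = 0.4252 × 1030^0.3775 = 0.4252 × 13.72 ≈ 5.832

6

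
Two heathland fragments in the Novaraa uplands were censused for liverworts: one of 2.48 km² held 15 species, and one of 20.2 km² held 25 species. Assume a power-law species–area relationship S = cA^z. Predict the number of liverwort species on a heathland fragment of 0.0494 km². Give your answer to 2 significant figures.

5.8

z = ln(25/15) / ln(20.2/2.48) = 0.5108 / 2.0974 = 0.2435
c = 15 / 2.48^0.2435 = 15 / 1.248 = 12.02
S₃ = 12.02 × 0.0494^0.2435 = 12.02 × 0.4807 ≈ 5.779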